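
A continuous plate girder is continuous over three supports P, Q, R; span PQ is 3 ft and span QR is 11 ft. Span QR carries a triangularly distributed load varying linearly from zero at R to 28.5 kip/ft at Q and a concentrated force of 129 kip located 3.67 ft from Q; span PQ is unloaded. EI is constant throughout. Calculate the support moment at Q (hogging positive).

M_Q = 387.2 kip·ft

Release continuity at Q by inserting a hinge; the redundant is the internal moment M_Q. The primary structure is two simply-supported spans PQ and QR.
Discontinuity in slope at Q on the released structure — sum the simple-span end rotations:
  span QR: triangular load, peak 28.5: w₀L³/(45EI) = 843/EI
  span QR: point load 129 at a = 3.67: Pab(L + b)/(6LEI) = 963.8/EI
  relative rotation θ_0 = (0 + 1807)/EI = 1807/EI
A unit hogging moment at Q produces rotation L₁/(3EI) + L₂/(3EI) = 4.667/EI.
Compatibility: M_Q·(L₁+L₂)/(3EI) = θ_0, giving M_Q = 387.2 kip·ft (hogging).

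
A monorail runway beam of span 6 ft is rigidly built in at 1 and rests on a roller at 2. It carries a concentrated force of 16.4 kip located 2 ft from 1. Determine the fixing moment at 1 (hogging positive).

M_1 = 18.22 kip·ft

Take the reaction at 2 as the redundant and release it; the primary structure is a cantilever fixed at 1.
Free-end deflection of the primary structure under the applied loading (downward +):
  point load 16.4 at a = 2: Pa²(3L − a)/(6EI) = 174.9/EI
Tip deflection under a unit load at 2: L³/(3EI) = 72/EI.
The prop prevents deflection at 2: R_2 = δ_0/δ_{22} = 174.9/72 = 2.43 kip.
Moment equilibrium about 1: M_1 = Σ(load moments about 1) − R_2·L = 32.8 − 2.43×6 = 18.22 kip·ft.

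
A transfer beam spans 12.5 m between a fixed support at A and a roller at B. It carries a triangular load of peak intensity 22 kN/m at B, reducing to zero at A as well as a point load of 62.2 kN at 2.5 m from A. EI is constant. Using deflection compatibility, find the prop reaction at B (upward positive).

Release the roller at B. Primary structure: cantilever fixed at A.
Primary-structure tip deflection at B by superposition:
  triangular load, peak 22 at the free end: 11w₀L⁴/(120EI) = 49235/EI
  point load 62.2 at a = 2.5: Pa²(3L − a)/(6EI) = 2268/EI
  δ_0 = 51503/EI
Flexibility coefficient — unit upward force at B: δ_{BB} = L³/(3EI) = 651/EI.
The prop prevents deflection at B: R_B = δ_0/δ_{BB} = 51503/651 = 79.11 kN.

R_B = 79.11 kN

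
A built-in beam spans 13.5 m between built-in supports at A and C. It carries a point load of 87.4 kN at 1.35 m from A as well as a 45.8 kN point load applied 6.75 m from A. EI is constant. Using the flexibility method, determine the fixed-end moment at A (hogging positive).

Take the two fixed-end moments M_A, M_C as redundants; the released structure is the simple span AC.
End rotations of the released simple span under the applied load (×1/EI):
  at A: point load 87.4 at a = 1.35: Pab(L + b)/(6LEI) = 454/EI
  at C: point load 87.4 at a = 1.35: Pab(L + a)/(6LEI) = 262.8/EI
  at A: point load 45.8 at a = 6.75: Pab(L + b)/(6LEI) = 521.7/EI
  at C: point load 45.8 at a = 6.75: Pab(L + a)/(6LEI) = 521.7/EI
  θ_A0 = 975.7/EI,  θ_C0 = 784.5/EI
Flexibility coefficients: a unit moment at one end gives L/(3EI) there and L/(6EI) at the far end, so f₁₁ = f₂₂ = 4.5/EI and f₁₂ = f₂₁ = 2.25/EI.
Compatibility — zero rotation at each built-in end:
  4.5 M_A + 2.25 M_C = 975.7
  2.25 M_A + 4.5 M_C = 784.5
Solving the pair gives M_A = 172.9 kN·m and M_C = 87.91 kN·m (hogging).

M_A = 172.9 kN·m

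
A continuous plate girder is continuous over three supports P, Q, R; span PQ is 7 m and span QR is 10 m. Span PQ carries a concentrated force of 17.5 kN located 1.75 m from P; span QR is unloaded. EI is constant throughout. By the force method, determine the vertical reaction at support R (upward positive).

R_R = -0.5911 kN

Take M_Q as the redundant. Released structure: two simple spans PQ and QR with a hinge at Q.
Rotations at Q on the released spans (each span's end-slope, ×1/EI):
  span PQ: point load 17.5 at a = 1.75: Pab(L + a)/(6LEI) = 33.5/EI
  relative rotation θ_0 = (33.5 + 0)/EI = 33.5/EI
A unit hogging moment at Q produces rotation L₁/(3EI) + L₂/(3EI) = 5.667/EI.
Slope continuity at Q: θ_0 = M_Q·5.667/EI, so M_Q = 33.5/5.667 = 5.911 kN·m (hogging).
Span QR, ΣM about R: R_Q^{QR}·10 = 0 + 5.911, so R_Q^{QR} = 0.5911 kN and R_R = 0 − 0.5911 = -0.5911 kN.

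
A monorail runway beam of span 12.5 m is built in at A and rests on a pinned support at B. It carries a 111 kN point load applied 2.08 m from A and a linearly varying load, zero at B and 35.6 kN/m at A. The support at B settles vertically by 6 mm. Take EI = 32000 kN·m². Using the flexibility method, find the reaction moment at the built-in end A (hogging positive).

Take the reaction at B as the redundant and release it; the primary structure is a cantilever fixed at A.
Deflection at B on the released cantilever, summing each load's contribution:
  point load 111 at a = 2.08: Pa²(3L − a)/(6EI) = 2835/EI
  triangular load, peak 35.6 at the fixed end: w₀L⁴/(30EI) = 28971/EI
  δ_0 = 31806/EI
Tip deflection under a unit load at B: L³/(3EI) = 651/EI.
With EI = 32000 kN·m²: δ_0 = 0.99395 m and δ_{BB} = 0.020345 m/kN.
Compatibility — the beam at B must follow the support down by 0.006 m: δ_0 − R_B·δ_{BB} = 0.006, so R_B = (0.99395 − 0.006)/0.020345 = 48.56 kN.
Moment equilibrium about A: M_A = Σ(load moments about A) − R_B·L = 1158 − 48.56×12.5 = 551 kN·m.

M_A = 551 kN·m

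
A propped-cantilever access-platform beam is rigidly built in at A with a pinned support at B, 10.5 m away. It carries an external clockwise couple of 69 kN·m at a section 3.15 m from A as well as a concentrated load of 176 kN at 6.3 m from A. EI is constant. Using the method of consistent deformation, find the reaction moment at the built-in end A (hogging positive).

Choose R_B as the redundant. The primary structure is the cantilever fixed at A.
Free-end deflection of the primary structure under the applied loading (downward +):
  clockwise couple 69 at a = 3.15: M₀a(2L − a)/(2EI) = 1940/EI
  point load 176 at a = 6.3: Pa²(3L − a)/(6EI) = 29339/EI
  δ_0 = 31279/EI
Tip deflection under a unit load at B: L³/(3EI) = 385.9/EI.
Compatibility at B: δ_0 − R_B·δ_{BB} = 0, so R_B = 31279/385.9 = 81.06 kN.
Moment equilibrium about A: M_A = Σ(load moments about A) − R_B·L = 1178 − 81.06×10.5 = 326.7 kN·m.

M_A = 326.7 kN·m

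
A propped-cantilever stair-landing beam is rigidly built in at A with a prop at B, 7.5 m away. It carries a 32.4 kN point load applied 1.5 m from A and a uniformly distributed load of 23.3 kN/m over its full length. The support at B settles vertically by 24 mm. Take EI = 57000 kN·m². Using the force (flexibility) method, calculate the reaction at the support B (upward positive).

Remove the prop at B; the released (primary) structure is a cantilever built in at A.
Downward deflection at the released point B due to the loads:
  point load 32.4 at a = 1.5: Pa²(3L − a)/(6EI) = 255.2/EI
  UDL 23.3: wL⁴/(8EI) = 9215/EI
  δ_0 = 9470/EI
Tip deflection under a unit load at B: L³/(3EI) = 140.6/EI.
With EI = 57000 kN·m²: δ_0 = 0.16615 m and δ_{BB} = 0.002467 m/kN.
Compatibility — the beam at B must follow the support down by 0.024 m: δ_0 − R_B·δ_{BB} = 0.024, so R_B = (0.16615 − 0.024)/0.002467 = 57.62 kN.

R_B = 57.62 kN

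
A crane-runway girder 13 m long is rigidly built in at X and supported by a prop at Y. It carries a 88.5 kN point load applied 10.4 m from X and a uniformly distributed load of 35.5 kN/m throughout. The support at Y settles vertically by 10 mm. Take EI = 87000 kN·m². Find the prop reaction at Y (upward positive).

Remove the prop at Y; the released (primary) structure is a cantilever built in at X.
Free-end deflection of the primary structure under the applied loading (downward +):
  point load 88.5 at a = 10.4: Pa²(3L − a)/(6EI) = 45627/EI
  UDL 35.5: wL⁴/(8EI) = 126739/EI
  δ_0 = 172367/EI
Tip deflection under a unit load at Y: L³/(3EI) = 732.3/EI.
With EI = 87000 kN·m²: δ_0 = 1.9812 m and δ_{YY} = 0.008418 m/kN.
Compatibility — the beam at Y must follow the support down by 0.01 m: δ_0 − R_Y·δ_{YY} = 0.01, so R_Y = (1.9812 − 0.01)/0.008418 = 234.2 kN.

R_Y = 234.2 kN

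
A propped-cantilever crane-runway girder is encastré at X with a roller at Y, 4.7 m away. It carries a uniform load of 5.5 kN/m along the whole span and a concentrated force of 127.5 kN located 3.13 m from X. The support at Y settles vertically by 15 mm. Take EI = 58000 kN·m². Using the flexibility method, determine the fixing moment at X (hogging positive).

Remove the prop at Y; the released (primary) structure is a cantilever built in at X.
Deflection at Y on the released cantilever, summing each load's contribution:
  UDL 5.5: wL⁴/(8EI) = 335.5/EI
  point load 127.5 at a = 3.13: Pa²(3L − a)/(6EI) = 2284/EI
  δ_0 = 2619/EI
Tip deflection under a unit load at Y: L³/(3EI) = 34.61/EI.
With EI = 58000 kN·m²: δ_0 = 0.04516 m and δ_{YY} = 0.000597 m/kN.
Compatibility — the beam at Y must follow the support down by 0.015 m: δ_0 − R_Y·δ_{YY} = 0.015, so R_Y = (0.04516 − 0.015)/0.000597 = 50.55 kN.
Moment equilibrium about X: M_X = Σ(load moments about X) − R_Y·L = 459.8 − 50.55×4.7 = 222.3 kN·m.

M_X = 222.3 kN·m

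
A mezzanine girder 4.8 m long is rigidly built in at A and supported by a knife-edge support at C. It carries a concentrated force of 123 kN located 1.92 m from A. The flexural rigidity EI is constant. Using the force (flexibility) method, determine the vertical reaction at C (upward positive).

R_C = 25.58 kN

Release the roller at C. Primary structure: cantilever fixed at A.
Deflection at C on the released cantilever, summing each load's contribution:
  point load 123 at a = 1.92: Pa²(3L − a)/(6EI) = 943.1/EI
Flexibility coefficient — unit upward force at C: δ_{CC} = L³/(3EI) = 36.86/EI.
The prop prevents deflection at C: R_C = δ_0/δ_{CC} = 943.1/36.86 = 25.58 kN.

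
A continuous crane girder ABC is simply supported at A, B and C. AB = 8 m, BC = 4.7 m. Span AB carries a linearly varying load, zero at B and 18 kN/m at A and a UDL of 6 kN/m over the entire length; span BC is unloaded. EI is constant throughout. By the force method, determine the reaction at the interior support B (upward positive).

R_B = 72.51 kN

Insert a hinge at B; M_B is the redundant, and each span becomes simply supported.
End slopes at the hinge B, treating each span as simply supported:
  span AB: triangular load, peak 18: 7w₀L³/(360EI) = 179.2/EI
  span AB: UDL 6: wL³/(24EI) = 128/EI
  relative rotation θ_0 = (307.2 + 0)/EI = 307.2/EI
A unit hogging moment at B produces rotation L₁/(3EI) + L₂/(3EI) = 4.233/EI.
Compatibility: M_B·(L₁+L₂)/(3EI) = θ_0, giving M_B = 72.57 kN·m (hogging).
Span AB, ΣM about A with M_B applied at B: R_B^{AB}·8 = 384 + 72.57, so R_B^{AB} = 57.07 kN and R_A = 120 − 57.07 = 62.93 kN.
Span BC, ΣM about C: R_B^{BC}·4.7 = 0 + 72.57, so R_B^{BC} = 15.44 kN and R_C = 0 − 15.44 = -15.44 kN.
R_B = 57.07 + 15.44 = 72.51 kN.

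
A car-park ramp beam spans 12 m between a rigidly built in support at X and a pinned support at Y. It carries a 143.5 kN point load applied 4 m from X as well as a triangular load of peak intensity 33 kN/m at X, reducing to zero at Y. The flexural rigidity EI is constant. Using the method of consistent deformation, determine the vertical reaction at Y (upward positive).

Choose R_Y as the redundant. The primary structure is the cantilever fixed at X.
Free-end deflection of the primary structure under the applied loading (downward +):
  point load 143.5 at a = 4: Pa²(3L − a)/(6EI) = 12245/EI
  triangular load, peak 33 at the fixed end: w₀L⁴/(30EI) = 22810/EI
  δ_0 = 35055/EI
Tip deflection under a unit load at Y: L³/(3EI) = 576/EI.
Compatibility at Y: δ_0 − R_Y·δ_{YY} = 0, so R_Y = 35055/576 = 60.86 kN.

R_Y = 60.86 kN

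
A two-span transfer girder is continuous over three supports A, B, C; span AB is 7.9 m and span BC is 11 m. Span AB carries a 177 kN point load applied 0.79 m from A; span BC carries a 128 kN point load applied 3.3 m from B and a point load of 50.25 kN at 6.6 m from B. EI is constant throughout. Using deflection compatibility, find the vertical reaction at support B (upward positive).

Release continuity at B by inserting a hinge; the redundant is the internal moment M_B. The primary structure is two simply-supported spans AB and BC.
Discontinuity in slope at B on the released structure — sum the simple-span end rotations:
  span AB: point load 177 at a = 0.79: Pab(L + a)/(6LEI) = 182.3/EI
  span BC: point load 128 at a = 3.3: Pab(L + b)/(6LEI) = 921.5/EI
  span BC: point load 50.25 at a = 6.6: Pab(L + b)/(6LEI) = 340.5/EI
  relative rotation θ_0 = (182.3 + 1262)/EI = 1444/EI
A unit hogging moment at B produces rotation L₁/(3EI) + L₂/(3EI) = 6.3/EI.
Compatibility: M_B·(L₁+L₂)/(3EI) = θ_0, giving M_B = 229.3 kN·m (hogging).
Span AB, ΣM about A with M_B applied at B: R_B^{AB}·7.9 = 139.8 + 229.3, so R_B^{AB} = 46.72 kN and R_A = 177 − 46.72 = 130.3 kN.
Span BC, ΣM about C: R_B^{BC}·11 = 1207 + 229.3, so R_B^{BC} = 130.5 kN and R_C = 178.2 − 130.5 = 47.71 kN.
R_B = 46.72 + 130.5 = 177.3 kN.

R_B = 177.3 kN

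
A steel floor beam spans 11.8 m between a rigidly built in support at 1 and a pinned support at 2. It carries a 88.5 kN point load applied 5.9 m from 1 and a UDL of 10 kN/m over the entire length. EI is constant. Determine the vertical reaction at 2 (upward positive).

Choose R_2 as the redundant. The primary structure is the cantilever fixed at 1.
Downward deflection at the released point 2 due to the loads:
  point load 88.5 at a = 5.9: Pa²(3L − a)/(6EI) = 15147/EI
  UDL 10: wL⁴/(8EI) = 24235/EI
  δ_0 = 39381/EI
Flexibility coefficient — unit upward force at 2: δ_{22} = L³/(3EI) = 547.7/EI.
The prop prevents deflection at 2: R_2 = δ_0/δ_{22} = 39381/547.7 = 71.91 kN.

R_2 = 71.91 kN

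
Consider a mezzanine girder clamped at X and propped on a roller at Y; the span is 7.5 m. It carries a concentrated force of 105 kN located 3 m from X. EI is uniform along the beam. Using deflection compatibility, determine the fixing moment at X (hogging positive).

Release the roller at Y. Primary structure: cantilever fixed at X.
Downward deflection at the released point Y due to the loads:
  point load 105 at a = 3: Pa²(3L − a)/(6EI) = 3071/EI
Tip deflection under a unit load at Y: L³/(3EI) = 140.6/EI.
The prop prevents deflection at Y: R_Y = δ_0/δ_{YY} = 3071/140.6 = 21.84 kN.
Moment equilibrium about X: M_X = Σ(load moments about X) − R_Y·L = 315 − 21.84×7.5 = 151.2 kN·m.

M_X = 151.2 kN·m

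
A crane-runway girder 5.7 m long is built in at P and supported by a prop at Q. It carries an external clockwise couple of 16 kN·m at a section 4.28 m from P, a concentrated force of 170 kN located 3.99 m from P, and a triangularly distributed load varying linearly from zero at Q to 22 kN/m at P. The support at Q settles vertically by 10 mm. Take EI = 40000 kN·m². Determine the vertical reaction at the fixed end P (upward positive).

Take the reaction at Q as the redundant and release it; the primary structure is a cantilever fixed at P.
Free-end deflection of the primary structure under the applied loading (downward +):
  clockwise couple 16 at a = 4.28: M₀a(2L − a)/(2EI) = 243.8/EI
  point load 170 at a = 3.99: Pa²(3L − a)/(6EI) = 5914/EI
  triangular load, peak 22 at the fixed end: w₀L⁴/(30EI) = 774.1/EI
  δ_0 = 6931/EI
Tip deflection under a unit load at Q: L³/(3EI) = 61.73/EI.
With EI = 40000 kN·m²: δ_0 = 0.17329 m and δ_{QQ} = 0.001543 m/kN.
Compatibility — the beam at Q must follow the support down by 0.01 m: δ_0 − R_Q·δ_{QQ} = 0.01, so R_Q = (0.17329 − 0.01)/0.001543 = 105.8 kN.
Vertical equilibrium: R_P = ΣP − R_Q = 232.7 − 105.8 = 126.9 kN.

R_P = 126.9 kN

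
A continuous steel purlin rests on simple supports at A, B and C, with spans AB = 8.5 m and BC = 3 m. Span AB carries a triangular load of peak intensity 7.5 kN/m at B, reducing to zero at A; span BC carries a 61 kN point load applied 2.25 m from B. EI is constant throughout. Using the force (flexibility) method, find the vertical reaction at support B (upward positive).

R_B = 51.06 kN

Take M_B as the redundant. Released structure: two simple spans AB and BC with a hinge at B.
End slopes at the hinge B, treating each span as simply supported:
  span AB: triangular load, peak 7.5: w₀L³/(45EI) = 102.4/EI
  span BC: point load 61 at a = 2.25: Pab(L + b)/(6LEI) = 21.45/EI
  relative rotation θ_0 = (102.4 + 21.45)/EI = 123.8/EI
A unit hogging moment at B produces rotation L₁/(3EI) + L₂/(3EI) = 3.833/EI.
Slope continuity at B: θ_0 = M_B·3.833/EI, so M_B = 123.8/3.833 = 32.3 kN·m (hogging).
Span AB, ΣM about A with M_B applied at B: R_B^{AB}·8.5 = 180.6 + 32.3, so R_B^{AB} = 25.05 kN and R_A = 31.88 − 25.05 = 6.826 kN.
Span BC, ΣM about C: R_B^{BC}·3 = 45.75 + 32.3, so R_B^{BC} = 26.02 kN and R_C = 61 − 26.02 = 34.98 kN.
R_B = 25.05 + 26.02 = 51.06 kN.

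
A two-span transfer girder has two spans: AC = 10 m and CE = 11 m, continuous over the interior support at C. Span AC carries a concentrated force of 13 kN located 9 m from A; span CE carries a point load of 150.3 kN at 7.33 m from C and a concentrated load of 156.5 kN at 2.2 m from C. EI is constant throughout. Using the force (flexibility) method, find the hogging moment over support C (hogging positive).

Take M_C as the redundant. Released structure: two simple spans AC and CE with a hinge at C.
Discontinuity in slope at C on the released structure — sum the simple-span end rotations:
  span AC: point load 13 at a = 9: Pab(L + a)/(6LEI) = 37.05/EI
  span CE: point load 150.3 at a = 7.33: Pab(L + b)/(6LEI) = 898.7/EI
  span CE: point load 156.5 at a = 2.2: Pab(L + b)/(6LEI) = 909/EI
  relative rotation θ_0 = (37.05 + 1808)/EI = 1845/EI
A unit hogging moment at C produces rotation L₁/(3EI) + L₂/(3EI) = 7/EI.
Compatibility: M_C·(L₁+L₂)/(3EI) = θ_0, giving M_C = 263.5 kN·m (hogging).

M_C = 263.5 kN·m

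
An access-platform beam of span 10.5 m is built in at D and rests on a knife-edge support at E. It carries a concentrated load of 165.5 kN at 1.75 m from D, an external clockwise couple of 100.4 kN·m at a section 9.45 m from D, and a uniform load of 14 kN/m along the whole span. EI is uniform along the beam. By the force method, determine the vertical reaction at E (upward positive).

R_E = 75.84 kN

Take the reaction at E as the redundant and release it; the primary structure is a cantilever fixed at D.
Primary-structure tip deflection at E by superposition:
  point load 165.5 at a = 1.75: Pa²(3L − a)/(6EI) = 2513/EI
  clockwise couple 100.4 at a = 9.45: M₀a(2L − a)/(2EI) = 5479/EI
  UDL 14: wL⁴/(8EI) = 21271/EI
  δ_0 = 29264/EI
Tip deflection under a unit load at E: L³/(3EI) = 385.9/EI.
Compatibility at E: δ_0 − R_E·δ_{EE} = 0, so R_E = 29264/385.9 = 75.84 kN.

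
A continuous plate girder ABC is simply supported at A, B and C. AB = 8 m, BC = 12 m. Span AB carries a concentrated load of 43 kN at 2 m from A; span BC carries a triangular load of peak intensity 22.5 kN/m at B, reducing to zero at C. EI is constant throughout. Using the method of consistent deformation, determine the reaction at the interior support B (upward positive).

Take M_B as the redundant. Released structure: two simple spans AB and BC with a hinge at B.
Discontinuity in slope at B on the released structure — sum the simple-span end rotations:
  span AB: point load 43 at a = 2: Pab(L + a)/(6LEI) = 107.5/EI
  span BC: triangular load, peak 22.5: w₀L³/(45EI) = 864/EI
  relative rotation θ_0 = (107.5 + 864)/EI = 971.5/EI
A unit hogging moment at B produces rotation L₁/(3EI) + L₂/(3EI) = 6.667/EI.
Slope continuity at B: θ_0 = M_B·6.667/EI, so M_B = 971.5/6.667 = 145.7 kN·m (hogging).
Span AB, ΣM about A with M_B applied at B: R_B^{AB}·8 = 86 + 145.7, so R_B^{AB} = 28.97 kN and R_A = 43 − 28.97 = 14.03 kN.
Span BC, ΣM about C: R_B^{BC}·12 = 1080 + 145.7, so R_B^{BC} = 102.1 kN and R_C = 135 − 102.1 = 32.86 kN.
R_B = 28.97 + 102.1 = 131.1 kN.

R_B = 131.1 kN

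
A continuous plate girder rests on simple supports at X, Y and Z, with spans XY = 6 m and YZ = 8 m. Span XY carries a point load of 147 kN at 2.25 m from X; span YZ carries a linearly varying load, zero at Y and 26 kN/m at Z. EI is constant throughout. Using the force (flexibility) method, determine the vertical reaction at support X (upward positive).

R_X = 72.48 kN

Take M_Y as the redundant. Released structure: two simple spans XY and YZ with a hinge at Y.
Discontinuity in slope at Y on the released structure — sum the simple-span end rotations:
  span XY: point load 147 at a = 2.25: Pab(L + a)/(6LEI) = 284.2/EI
  span YZ: triangular load, peak 26: 7w₀L³/(360EI) = 258.8/EI
  relative rotation θ_0 = (284.2 + 258.8)/EI = 543.1/EI
A unit hogging moment at Y produces rotation L₁/(3EI) + L₂/(3EI) = 4.667/EI.
Compatibility: M_Y·(L₁+L₂)/(3EI) = θ_0, giving M_Y = 116.4 kN·m (hogging).
Span XY, ΣM about X with M_Y applied at Y: R_Y^{XY}·6 = 330.8 + 116.4, so R_Y^{XY} = 74.52 kN and R_X = 147 − 74.52 = 72.48 kN.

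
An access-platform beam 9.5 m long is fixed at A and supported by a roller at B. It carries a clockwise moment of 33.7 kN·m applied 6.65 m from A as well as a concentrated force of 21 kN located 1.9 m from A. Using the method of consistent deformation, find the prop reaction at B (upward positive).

R_B = 6.018 kN

Remove the prop at B; the released (primary) structure is a cantilever built in at A.
Free-end deflection of the primary structure under the applied loading (downward +):
  clockwise couple 33.7 at a = 6.65: M₀a(2L − a)/(2EI) = 1384/EI
  point load 21 at a = 1.9: Pa²(3L − a)/(6EI) = 336.1/EI
  δ_0 = 1720/EI
Flexibility coefficient — unit upward force at B: δ_{BB} = L³/(3EI) = 285.8/EI.
Compatibility at B: δ_0 − R_B·δ_{BB} = 0, so R_B = 1720/285.8 = 6.018 kN.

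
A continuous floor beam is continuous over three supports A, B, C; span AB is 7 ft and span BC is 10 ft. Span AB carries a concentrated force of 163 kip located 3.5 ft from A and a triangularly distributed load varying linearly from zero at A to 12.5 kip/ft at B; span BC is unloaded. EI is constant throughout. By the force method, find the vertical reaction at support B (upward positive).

Release continuity at B by inserting a hinge; the redundant is the internal moment M_B. The primary structure is two simply-supported spans AB and BC.
End slopes at the hinge B, treating each span as simply supported:
  span AB: point load 163 at a = 3.5: Pab(L + a)/(6LEI) = 499.2/EI
  span AB: triangular load, peak 12.5: w₀L³/(45EI) = 95.28/EI
  relative rotation θ_0 = (594.5 + 0)/EI = 594.5/EI
A unit hogging moment at B produces rotation L₁/(3EI) + L₂/(3EI) = 5.667/EI.
Compatibility: M_B·(L₁+L₂)/(3EI) = θ_0, giving M_B = 104.9 kip·ft (hogging).
Span AB, ΣM about A with M_B applied at B: R_B^{AB}·7 = 774.7 + 104.9, so R_B^{AB} = 125.7 kip and R_A = 206.8 − 125.7 = 81.1 kip.
Span BC, ΣM about C: R_B^{BC}·10 = 0 + 104.9, so R_B^{BC} = 10.49 kip and R_C = 0 − 10.49 = -10.49 kip.
R_B = 125.7 + 10.49 = 136.1 kip.

R_B = 136.1 kip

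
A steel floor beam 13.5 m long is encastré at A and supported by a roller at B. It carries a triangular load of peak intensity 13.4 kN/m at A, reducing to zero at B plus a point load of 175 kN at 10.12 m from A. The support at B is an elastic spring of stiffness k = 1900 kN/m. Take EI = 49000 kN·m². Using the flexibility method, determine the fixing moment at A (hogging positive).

Release the roller at B. Primary structure: cantilever fixed at A.
Downward deflection at the released point B due to the loads:
  triangular load, peak 13.4 at the fixed end: w₀L⁴/(30EI) = 14836/EI
  point load 175 at a = 10.12: Pa²(3L − a)/(6EI) = 90748/EI
  δ_0 = 105584/EI
Flexibility coefficient — unit upward force at B: δ_{BB} = L³/(3EI) = 820.1/EI.
With EI = 49000 kN·m²: δ_0 = 2.1548 m and δ_{BB} = 0.016737 m/kN.
Compatibility — the spring shortens by R_B/k under the reaction it provides: δ_0 − R_B·δ_{BB} = R_B/k. With 1/k = 0.000526 m/kN, R_B = δ_0 / (δ_{BB} + 1/k) = 2.1548 / (0.016737 + 0.000526) = 124.8 kN.
Moment equilibrium about A: M_A = Σ(load moments about A) − R_B·L = 2178 − 124.8×13.5 = 493 kN·m.

M_A = 493 kN·m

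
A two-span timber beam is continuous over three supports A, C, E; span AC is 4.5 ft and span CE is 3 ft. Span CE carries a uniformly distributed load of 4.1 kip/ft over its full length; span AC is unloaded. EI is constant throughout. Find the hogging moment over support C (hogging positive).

M_C = 1.845 kip·ft

Insert a hinge at C; M_C is the redundant, and each span becomes simply supported.
Rotations at C on the released spans (each span's end-slope, ×1/EI):
  span CE: UDL 4.1: wL³/(24EI) = 4.612/EI
  relative rotation θ_0 = (0 + 4.612)/EI = 4.612/EI
A unit hogging moment at C produces rotation L₁/(3EI) + L₂/(3EI) = 2.5/EI.
Compatibility: M_C·(L₁+L₂)/(3EI) = θ_0, giving M_C = 1.845 kip·ft (hogging).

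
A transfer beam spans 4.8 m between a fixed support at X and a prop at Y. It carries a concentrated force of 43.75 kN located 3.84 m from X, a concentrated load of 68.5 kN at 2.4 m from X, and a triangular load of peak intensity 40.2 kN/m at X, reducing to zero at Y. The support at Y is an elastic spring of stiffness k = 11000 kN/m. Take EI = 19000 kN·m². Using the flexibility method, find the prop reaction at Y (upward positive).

R_Y = 68.3 kN

Release the roller at Y. Primary structure: cantilever fixed at X.
Free-end deflection of the primary structure under the applied loading (downward +):
  point load 43.75 at a = 3.84: Pa²(3L − a)/(6EI) = 1135/EI
  point load 68.5 at a = 2.4: Pa²(3L − a)/(6EI) = 789.1/EI
  triangular load, peak 40.2 at the fixed end: w₀L⁴/(30EI) = 711.3/EI
  δ_0 = 2636/EI
Tip deflection under a unit load at Y: L³/(3EI) = 36.86/EI.
With EI = 19000 kN·m²: δ_0 = 0.13873 m and δ_{YY} = 0.00194 m/kN.
Compatibility — the spring shortens by R_Y/k under the reaction it provides: δ_0 − R_Y·δ_{YY} = R_Y/k. With 1/k = 0.000091 m/kN, R_Y = δ_0 / (δ_{YY} + 1/k) = 0.13873 / (0.00194 + 0.000091) = 68.3 kN.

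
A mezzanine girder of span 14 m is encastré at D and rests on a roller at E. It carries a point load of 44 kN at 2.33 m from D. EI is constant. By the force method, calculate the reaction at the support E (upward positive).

R_E = 1.727 kN

Choose R_E as the redundant. The primary structure is the cantilever fixed at D.
Downward deflection at the released point E due to the loads:
  point load 44 at a = 2.33: Pa²(3L − a)/(6EI) = 1579/EI
Tip deflection under a unit load at E: L³/(3EI) = 914.7/EI.
The prop prevents deflection at E: R_E = δ_0/δ_{EE} = 1579/914.7 = 1.727 kN.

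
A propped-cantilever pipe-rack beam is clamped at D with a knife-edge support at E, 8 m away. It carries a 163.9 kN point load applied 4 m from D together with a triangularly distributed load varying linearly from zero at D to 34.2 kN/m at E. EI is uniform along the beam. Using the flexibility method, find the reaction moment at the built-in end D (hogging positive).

M_D = 373.5 kN·m

Remove the prop at E; the released (primary) structure is a cantilever built in at D.
Primary-structure tip deflection at E by superposition:
  point load 163.9 at a = 4: Pa²(3L − a)/(6EI) = 8741/EI
  triangular load, peak 34.2 at the free end: 11w₀L⁴/(120EI) = 12841/EI
  δ_0 = 21582/EI
Tip deflection under a unit load at E: L³/(3EI) = 170.7/EI.
The prop prevents deflection at E: R_E = δ_0/δ_{EE} = 21582/170.7 = 126.5 kN.
Moment equilibrium about D: M_D = Σ(load moments about D) − R_E·L = 1385 − 126.5×8 = 373.5 kN·m.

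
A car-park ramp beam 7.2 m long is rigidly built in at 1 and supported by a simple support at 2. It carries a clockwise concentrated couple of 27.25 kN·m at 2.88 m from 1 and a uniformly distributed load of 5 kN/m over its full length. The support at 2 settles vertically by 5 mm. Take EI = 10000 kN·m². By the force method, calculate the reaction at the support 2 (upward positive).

R_2 = 16.73 kN

Release the roller at 2. Primary structure: cantilever fixed at 1.
Free-end deflection of the primary structure under the applied loading (downward +):
  clockwise couple 27.25 at a = 2.88: M₀a(2L − a)/(2EI) = 452/EI
  UDL 5: wL⁴/(8EI) = 1680/EI
  δ_0 = 2132/EI
Flexibility coefficient — unit upward force at 2: δ_{22} = L³/(3EI) = 124.4/EI.
With EI = 10000 kN·m²: δ_0 = 0.21317 m and δ_{22} = 0.012442 m/kN.
Compatibility — the beam at 2 must follow the support down by 0.005 m: δ_0 − R_2·δ_{22} = 0.005, so R_2 = (0.21317 − 0.005)/0.012442 = 16.73 kN.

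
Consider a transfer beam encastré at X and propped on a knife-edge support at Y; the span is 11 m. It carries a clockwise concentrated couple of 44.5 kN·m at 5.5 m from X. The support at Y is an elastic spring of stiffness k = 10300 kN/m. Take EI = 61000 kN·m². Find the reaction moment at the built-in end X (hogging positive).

Remove the prop at Y; the released (primary) structure is a cantilever built in at X.
Primary-structure tip deflection at Y by superposition:
  clockwise couple 44.5 at a = 5.5: M₀a(2L − a)/(2EI) = 2019/EI
Tip deflection under a unit load at Y: L³/(3EI) = 443.7/EI.
With EI = 61000 kN·m²: δ_0 = 0.033101 m and δ_{YY} = 0.007273 m/kN.
Compatibility — the spring shortens by R_Y/k under the reaction it provides: δ_0 − R_Y·δ_{YY} = R_Y/k. With 1/k = 0.000097 m/kN, R_Y = δ_0 / (δ_{YY} + 1/k) = 0.033101 / (0.007273 + 0.000097) = 4.491 kN.
Moment equilibrium about X: M_X = Σ(load moments about X) − R_Y·L = 44.5 − 4.491×11 = -4.903 kN·m.

M_X = -4.903 kN·m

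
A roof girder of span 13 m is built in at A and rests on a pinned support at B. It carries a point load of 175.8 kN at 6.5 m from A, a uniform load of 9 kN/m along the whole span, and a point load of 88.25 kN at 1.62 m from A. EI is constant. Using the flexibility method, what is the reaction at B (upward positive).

R_B = 100.8 kN

Remove the prop at B; the released (primary) structure is a cantilever built in at A.
Deflection at B on the released cantilever, summing each load's contribution:
  point load 175.8 at a = 6.5: Pa²(3L − a)/(6EI) = 40233/EI
  UDL 9: wL⁴/(8EI) = 32131/EI
  point load 88.25 at a = 1.62: Pa²(3L − a)/(6EI) = 1443/EI
  δ_0 = 73807/EI
Flexibility coefficient — unit upward force at B: δ_{BB} = L³/(3EI) = 732.3/EI.
Compatibility at B: δ_0 − R_B·δ_{BB} = 0, so R_B = 73807/732.3 = 100.8 kN.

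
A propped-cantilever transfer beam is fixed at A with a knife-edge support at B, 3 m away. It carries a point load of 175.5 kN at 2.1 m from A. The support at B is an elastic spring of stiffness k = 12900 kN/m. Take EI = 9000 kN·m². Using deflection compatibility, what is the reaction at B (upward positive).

R_B = 91.78 kN

Remove the prop at B; the released (primary) structure is a cantilever built in at A.
Deflection at B on the released cantilever, summing each load's contribution:
  point load 175.5 at a = 2.1: Pa²(3L − a)/(6EI) = 890/EI
Tip deflection under a unit load at B: L³/(3EI) = 9/EI.
With EI = 9000 kN·m²: δ_0 = 0.098894 m and δ_{BB} = 0.001 m/kN.
Compatibility — the spring shortens by R_B/k under the reaction it provides: δ_0 − R_B·δ_{BB} = R_B/k. With 1/k = 0.000078 m/kN, R_B = δ_0 / (δ_{BB} + 1/k) = 0.098894 / (0.001 + 0.000078) = 91.78 kN.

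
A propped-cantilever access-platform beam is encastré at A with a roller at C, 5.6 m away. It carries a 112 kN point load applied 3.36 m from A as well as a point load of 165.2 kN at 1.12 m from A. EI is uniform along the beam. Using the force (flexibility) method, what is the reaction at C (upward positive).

Take the reaction at C as the redundant and release it; the primary structure is a cantilever fixed at A.
Free-end deflection of the primary structure under the applied loading (downward +):
  point load 112 at a = 3.36: Pa²(3L − a)/(6EI) = 2832/EI
  point load 165.2 at a = 1.12: Pa²(3L − a)/(6EI) = 541.6/EI
  δ_0 = 3374/EI
Flexibility coefficient — unit upward force at C: δ_{CC} = L³/(3EI) = 58.54/EI.
The prop prevents deflection at C: R_C = δ_0/δ_{CC} = 3374/58.54 = 57.64 kN.

R_C = 57.64 kN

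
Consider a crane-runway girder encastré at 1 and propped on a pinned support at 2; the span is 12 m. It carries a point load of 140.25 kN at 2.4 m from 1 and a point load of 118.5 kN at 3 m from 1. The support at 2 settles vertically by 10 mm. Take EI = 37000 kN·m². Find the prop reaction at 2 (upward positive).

Release the roller at 2. Primary structure: cantilever fixed at 1.
Free-end deflection of the primary structure under the applied loading (downward +):
  point load 140.25 at a = 2.4: Pa²(3L − a)/(6EI) = 4524/EI
  point load 118.5 at a = 3: Pa²(3L − a)/(6EI) = 5866/EI
  δ_0 = 10390/EI
Flexibility coefficient — unit upward force at 2: δ_{22} = L³/(3EI) = 576/EI.
With EI = 37000 kN·m²: δ_0 = 0.2808 m and δ_{22} = 0.015568 m/kN.
Compatibility — the beam at 2 must follow the support down by 0.01 m: δ_0 − R_2·δ_{22} = 0.01, so R_2 = (0.2808 − 0.01)/0.015568 = 17.4 kN.

R_2 = 17.4 kN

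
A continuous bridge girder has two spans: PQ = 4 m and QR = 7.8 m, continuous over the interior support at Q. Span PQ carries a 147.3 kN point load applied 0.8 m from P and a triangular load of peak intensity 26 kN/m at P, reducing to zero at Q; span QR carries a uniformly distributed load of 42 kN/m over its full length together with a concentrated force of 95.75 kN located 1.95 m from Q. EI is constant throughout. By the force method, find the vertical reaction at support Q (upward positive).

R_Q = 403.3 kN

Take M_Q as the redundant. Released structure: two simple spans PQ and QR with a hinge at Q.
Rotations at Q on the released spans (each span's end-slope, ×1/EI):
  span PQ: point load 147.3 at a = 0.8: Pab(L + a)/(6LEI) = 75.42/EI
  span PQ: triangular load, peak 26: 7w₀L³/(360EI) = 32.36/EI
  span QR: UDL 42: wL³/(24EI) = 830.5/EI
  span QR: point load 95.75 at a = 1.95: Pab(L + b)/(6LEI) = 318.6/EI
  relative rotation θ_0 = (107.8 + 1149)/EI = 1257/EI
A unit hogging moment at Q produces rotation L₁/(3EI) + L₂/(3EI) = 3.933/EI.
Slope continuity at Q: θ_0 = M_Q·3.933/EI, so M_Q = 1257/3.933 = 319.5 kN·m (hogging).
Span PQ, ΣM about P with M_Q applied at Q: R_Q^{PQ}·4 = 187.2 + 319.5, so R_Q^{PQ} = 126.7 kN and R_P = 199.3 − 126.7 = 72.62 kN.
Span QR, ΣM about R: R_Q^{QR}·7.8 = 1838 + 319.5, so R_Q^{QR} = 276.6 kN and R_R = 423.4 − 276.6 = 146.8 kN.
R_Q = 126.7 + 276.6 = 403.3 kN.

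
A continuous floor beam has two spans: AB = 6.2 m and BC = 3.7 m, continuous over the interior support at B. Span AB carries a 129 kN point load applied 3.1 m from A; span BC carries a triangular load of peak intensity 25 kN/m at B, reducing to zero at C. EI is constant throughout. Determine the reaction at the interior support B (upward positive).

Take M_B as the redundant. Released structure: two simple spans AB and BC with a hinge at B.
Rotations at B on the released spans (each span's end-slope, ×1/EI):
  span AB: point load 129 at a = 3.1: Pab(L + a)/(6LEI) = 309.9/EI
  span BC: triangular load, peak 25: w₀L³/(45EI) = 28.14/EI
  relative rotation θ_0 = (309.9 + 28.14)/EI = 338.1/EI
A unit hogging moment at B produces rotation L₁/(3EI) + L₂/(3EI) = 3.3/EI.
Slope continuity at B: θ_0 = M_B·3.3/EI, so M_B = 338.1/3.3 = 102.4 kN·m (hogging).
Span AB, ΣM about A with M_B applied at B: R_B^{AB}·6.2 = 399.9 + 102.4, so R_B^{AB} = 81.02 kN and R_A = 129 − 81.02 = 47.98 kN.
Span BC, ΣM about C: R_B^{BC}·3.7 = 114.1 + 102.4, so R_B^{BC} = 58.52 kN and R_C = 46.25 − 58.52 = -12.27 kN.
R_B = 81.02 + 58.52 = 139.5 kN.

R_B = 139.5 kN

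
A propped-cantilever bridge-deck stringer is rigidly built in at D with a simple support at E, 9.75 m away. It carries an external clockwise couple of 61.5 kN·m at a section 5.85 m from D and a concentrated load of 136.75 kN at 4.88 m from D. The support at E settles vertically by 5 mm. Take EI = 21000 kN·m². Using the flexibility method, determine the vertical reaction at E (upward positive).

R_E = 50.42 kN

Release the roller at E. Primary structure: cantilever fixed at D.
Deflection at E on the released cantilever, summing each load's contribution:
  clockwise couple 61.5 at a = 5.85: M₀a(2L − a)/(2EI) = 2455/EI
  point load 136.75 at a = 4.88: Pa²(3L − a)/(6EI) = 13227/EI
  δ_0 = 15683/EI
Flexibility coefficient — unit upward force at E: δ_{EE} = L³/(3EI) = 309/EI.
With EI = 21000 kN·m²: δ_0 = 0.7468 m and δ_{EE} = 0.014712 m/kN.
Compatibility — the beam at E must follow the support down by 0.005 m: δ_0 − R_E·δ_{EE} = 0.005, so R_E = (0.7468 − 0.005)/0.014712 = 50.42 kN.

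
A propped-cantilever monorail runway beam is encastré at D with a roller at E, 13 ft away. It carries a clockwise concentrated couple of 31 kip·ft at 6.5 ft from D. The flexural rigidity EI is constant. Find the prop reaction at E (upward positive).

R_E = 2.683 kip

Remove the prop at E; the released (primary) structure is a cantilever built in at D.
Deflection at E on the released cantilever, summing each load's contribution:
  clockwise couple 31 at a = 6.5: M₀a(2L − a)/(2EI) = 1965/EI
Tip deflection under a unit load at E: L³/(3EI) = 732.3/EI.
Compatibility at E: δ_0 − R_E·δ_{EE} = 0, so R_E = 1965/732.3 = 2.683 kip.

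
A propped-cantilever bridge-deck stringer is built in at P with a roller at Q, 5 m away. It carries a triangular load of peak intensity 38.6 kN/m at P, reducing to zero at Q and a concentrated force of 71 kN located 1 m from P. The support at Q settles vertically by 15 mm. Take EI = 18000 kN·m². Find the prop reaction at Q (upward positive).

Choose R_Q as the redundant. The primary structure is the cantilever fixed at P.
Deflection at Q on the released cantilever, summing each load's contribution:
  triangular load, peak 38.6 at the fixed end: w₀L⁴/(30EI) = 804.2/EI
  point load 71 at a = 1: Pa²(3L − a)/(6EI) = 165.7/EI
  δ_0 = 969.8/EI
Tip deflection under a unit load at Q: L³/(3EI) = 41.67/EI.
With EI = 18000 kN·m²: δ_0 = 0.05388 m and δ_{QQ} = 0.002315 m/kN.
Compatibility — the beam at Q must follow the support down by 0.015 m: δ_0 − R_Q·δ_{QQ} = 0.015, so R_Q = (0.05388 − 0.015)/0.002315 = 16.8 kN.

R_Q = 16.8 kN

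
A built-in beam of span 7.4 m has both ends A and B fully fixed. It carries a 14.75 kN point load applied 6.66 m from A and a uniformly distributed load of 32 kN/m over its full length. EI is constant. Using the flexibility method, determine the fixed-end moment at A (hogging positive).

Release both end moments; the primary structure is a simply-supported span AB with redundants M_A and M_B.
On the primary (simply-supported) span, the end slopes from the loading are:
  at A: point load 14.75 at a = 6.66: Pab(L + b)/(6LEI) = 13.33/EI
  at B: point load 14.75 at a = 6.66: Pab(L + a)/(6LEI) = 23.02/EI
  at A: UDL 32: wL³/(24EI) = 540.3/EI
  at B: UDL 32: wL³/(24EI) = 540.3/EI
  θ_A0 = 553.6/EI,  θ_B0 = 563.3/EI
Flexibility coefficients: a unit moment at one end gives L/(3EI) there and L/(6EI) at the far end, so f₁₁ = f₂₂ = 2.467/EI and f₁₂ = f₂₁ = 1.233/EI.
Compatibility — zero rotation at each built-in end:
  2.467 M_A + 1.233 M_B = 553.6
  1.233 M_A + 2.467 M_B = 563.3
Solving the pair gives M_A = 147 kN·m and M_B = 154.9 kN·m (hogging).

M_A = 147 kN·m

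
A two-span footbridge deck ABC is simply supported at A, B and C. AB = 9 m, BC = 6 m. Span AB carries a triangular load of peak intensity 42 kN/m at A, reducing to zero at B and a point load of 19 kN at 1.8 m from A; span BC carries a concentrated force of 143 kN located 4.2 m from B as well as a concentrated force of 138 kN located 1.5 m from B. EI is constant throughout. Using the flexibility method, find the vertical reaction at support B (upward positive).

R_B = 277.1 kN

Take M_B as the redundant. Released structure: two simple spans AB and BC with a hinge at B.
Rotations at B on the released spans (each span's end-slope, ×1/EI):
  span AB: triangular load, peak 42: 7w₀L³/(360EI) = 595.4/EI
  span AB: point load 19 at a = 1.8: Pab(L + a)/(6LEI) = 49.25/EI
  span BC: point load 143 at a = 4.2: Pab(L + b)/(6LEI) = 234.2/EI
  span BC: point load 138 at a = 1.5: Pab(L + b)/(6LEI) = 271.7/EI
  relative rotation θ_0 = (644.6 + 505.9)/EI = 1151/EI
A unit hogging moment at B produces rotation L₁/(3EI) + L₂/(3EI) = 5/EI.
Slope continuity at B: θ_0 = M_B·5/EI, so M_B = 1151/5 = 230.1 kN·m (hogging).
Span AB, ΣM about A with M_B applied at B: R_B^{AB}·9 = 601.2 + 230.1, so R_B^{AB} = 92.37 kN and R_A = 208 − 92.37 = 115.6 kN.
Span BC, ΣM about C: R_B^{BC}·6 = 878.4 + 230.1, so R_B^{BC} = 184.8 kN and R_C = 281 − 184.8 = 96.25 kN.
R_B = 92.37 + 184.8 = 277.1 kN.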